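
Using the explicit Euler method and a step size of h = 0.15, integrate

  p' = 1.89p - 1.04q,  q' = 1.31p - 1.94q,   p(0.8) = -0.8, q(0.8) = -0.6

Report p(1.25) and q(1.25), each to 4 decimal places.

Euler on (p,q): p_{n+1} = p_n + h·p', q_{n+1} = q_n + h·q'.
0.800000: (-0.800000, -0.600000); f=(-0.888000, 0.116000) → (-0.933200, -0.582600)
0.950000: (-0.933200, -0.582600); f=(-1.157844, -0.092248) → (-1.106877, -0.596437)
1.100000: (-1.106877, -0.596437); f=(-1.471702, -0.292920) → (-1.327632, -0.640375)
(p(1.25), q(1.25)) ≈ (-1.3276, -0.6404)

-1.3276, -0.6404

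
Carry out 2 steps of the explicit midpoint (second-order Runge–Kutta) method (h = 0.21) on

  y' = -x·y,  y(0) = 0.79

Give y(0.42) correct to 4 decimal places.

Midpoint: k1 = f(x_n, y_n); k2 = f(x_n + h/2, y_n + (h/2)·k1); y_{n+1} = y_n + h·k2.
x=0.000000, y=0.790000:
  k1 = f(0.000000, 0.790000) = 0.000000
  k2 = f(0.105000, 0.790000) = -0.082950
  y ← 0.790000 + 0.21·(-0.082950) = 0.772581
x=0.210000, y=0.772581:
  k1 = f(0.210000, 0.772581) = -0.162242
  k2 = f(0.315000, 0.755545) = -0.237997
  y ← 0.772581 + 0.21·(-0.237997) = 0.722601
y(0.42) ≈ 0.7226

0.7226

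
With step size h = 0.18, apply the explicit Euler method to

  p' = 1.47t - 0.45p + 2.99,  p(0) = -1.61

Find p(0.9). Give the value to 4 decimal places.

Euler: p_{n+1} = p_n + h·f(t_n, p_n).
t=0.000000, p=-1.610000: f=3.714500 → p ← -1.610000 + 0.18·3.714500 = -0.941390
t=0.180000, p=-0.941390: f=3.678226 → p ← -0.941390 + 0.18·3.678226 = -0.279309
t=0.360000, p=-0.279309: f=3.644889 → p ← -0.279309 + 0.18·3.644889 = 0.376771
t=0.540000, p=0.376771: f=3.614253 → p ← 0.376771 + 0.18·3.614253 = 1.027336
t=0.720000, p=1.027336: f=3.586099 → p ← 1.027336 + 0.18·3.586099 = 1.672834
p(0.9) ≈ 1.6728

1.6728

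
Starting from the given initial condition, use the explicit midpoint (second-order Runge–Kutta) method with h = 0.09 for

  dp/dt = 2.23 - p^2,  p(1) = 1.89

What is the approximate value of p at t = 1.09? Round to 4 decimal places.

1.7894

Midpoint: k1 = f(t_n, p_n); k2 = f(t_n + h/2, p_n + (h/2)·k1); p_{n+1} = p_n + h·k2.
t=1.000000, p=1.890000:
  k1 = f(1.000000, 1.890000) = -1.342100
  k2 = f(1.045000, 1.829605) = -1.117456
  p ← 1.890000 + 0.09·(-1.117456) = 1.789429
p(1.09) ≈ 1.7894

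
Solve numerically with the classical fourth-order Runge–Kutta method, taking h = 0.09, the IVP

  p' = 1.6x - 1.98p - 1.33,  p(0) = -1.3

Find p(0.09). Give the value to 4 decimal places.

-1.1913

RK4: k1 = f(x_n, p_n); k2 = f(x_n + h/2, p_n + (h/2)·k1); k3 = f(x_n + h/2, p_n + (h/2)·k2); k4 = f(x_n + h, p_n + h·k3); p_{n+1} = p_n + (h/6)·(k1 + 2k2 + 2k3 + k4).
x=0.000000, p=-1.300000:
  k1 = f(0.000000, -1.300000) = 1.244000
  k2 = f(0.045000, -1.244020) = 1.205160
  k3 = f(0.045000, -1.245768) = 1.208620
  k4 = f(0.090000, -1.191224) = 1.172624
  p ← -1.300000 + (0.09/6)·(k1 + 2k2 + 2k3 + k4) = -1.191337
p(0.09) ≈ -1.1913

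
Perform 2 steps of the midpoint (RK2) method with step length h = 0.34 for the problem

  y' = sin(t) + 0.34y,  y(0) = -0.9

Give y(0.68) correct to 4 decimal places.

-0.8965

Midpoint: k1 = f(t_n, y_n); k2 = f(t_n + h/2, y_n + (h/2)·k1); y_{n+1} = y_n + h·k2.
t=0.000000, y=-0.900000:
  k1 = f(0.000000, -0.900000) = -0.306000
  k2 = f(0.170000, -0.952020) = -0.154504
  y ← -0.900000 + 0.34·(-0.154504) = -0.952532
t=0.340000, y=-0.952532:
  k1 = f(0.340000, -0.952532) = 0.009626
  k2 = f(0.510000, -0.950895) = 0.164873
  y ← -0.952532 + 0.34·0.164873 = -0.896475
y(0.68) ≈ -0.8965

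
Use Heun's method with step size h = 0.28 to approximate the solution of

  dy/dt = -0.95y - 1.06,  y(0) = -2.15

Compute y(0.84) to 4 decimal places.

Heun: k1 = f(t_n, y_n); k2 = f(t_n + h, y_n + h·k1); y_{n+1} = y_n + (h/2)·(k1 + k2).
t=0.000000, y=-2.150000:
  k1 = f(0.000000, -2.150000) = 0.982500
  k2 = f(0.280000, -1.874900) = 0.721155
  y ← -2.150000 + (0.28/2)·(0.982500 + 0.721155) = -1.911488
t=0.280000, y=-1.911488:
  k1 = f(0.280000, -1.911488) = 0.755914
  k2 = f(0.560000, -1.699832) = 0.554841
  y ← -1.911488 + (0.28/2)·(0.755914 + 0.554841) = -1.727983
t=0.560000, y=-1.727983:
  k1 = f(0.560000, -1.727983) = 0.581584
  k2 = f(0.840000, -1.565139) = 0.426882
  y ← -1.727983 + (0.28/2)·(0.581584 + 0.426882) = -1.586797
y(0.84) ≈ -1.5868

-1.5868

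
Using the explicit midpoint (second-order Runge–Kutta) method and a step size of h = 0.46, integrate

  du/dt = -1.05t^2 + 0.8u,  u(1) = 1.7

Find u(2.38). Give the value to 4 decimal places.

Midpoint: k1 = f(t_n, u_n); k2 = f(t_n + h/2, u_n + (h/2)·k1); u_{n+1} = u_n + h·k2.
t=1.000000, u=1.700000:
  k1 = f(1.000000, 1.700000) = 0.310000
  k2 = f(1.230000, 1.771300) = -0.171505
  u ← 1.700000 + 0.46·(-0.171505) = 1.621108
t=1.460000, u=1.621108:
  k1 = f(1.460000, 1.621108) = -0.941294
  k2 = f(1.690000, 1.404610) = -1.875217
  u ← 1.621108 + 0.46·(-1.875217) = 0.758508
t=1.920000, u=0.758508:
  k1 = f(1.920000, 0.758508) = -3.263914
  k2 = f(2.150000, 0.007808) = -4.847379
  u ← 0.758508 + 0.46·(-4.847379) = -1.471286
u(2.38) ≈ -1.4713

-1.4713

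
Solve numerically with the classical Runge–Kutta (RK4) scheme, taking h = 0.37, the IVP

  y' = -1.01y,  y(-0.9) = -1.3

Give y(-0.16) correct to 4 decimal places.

RK4: k1 = f(x_n, y_n); k2 = f(x_n + h/2, y_n + (h/2)·k1); k3 = f(x_n + h/2, y_n + (h/2)·k2); k4 = f(x_n + h, y_n + h·k3); y_{n+1} = y_n + (h/6)·(k1 + 2k2 + 2k3 + k4).
x=-0.900000, y=-1.300000:
  k1 = f(-0.900000, -1.300000) = 1.313000
  k2 = f(-0.715000, -1.057095) = 1.067666
  k3 = f(-0.715000, -1.102482) = 1.113507
  k4 = f(-0.530000, -0.888003) = 0.896883
  y ← -1.300000 + (0.37/6)·(k1 + 2k2 + 2k3 + k4) = -0.894713
x=-0.530000, y=-0.894713:
  k1 = f(-0.530000, -0.894713) = 0.903660
  k2 = f(-0.345000, -0.727536) = 0.734811
  k3 = f(-0.345000, -0.758773) = 0.766360
  k4 = f(-0.160000, -0.611159) = 0.617271
  y ← -0.894713 + (0.37/6)·(k1 + 2k2 + 2k3 + k4) = -0.615777
y(-0.16) ≈ -0.6158

-0.6158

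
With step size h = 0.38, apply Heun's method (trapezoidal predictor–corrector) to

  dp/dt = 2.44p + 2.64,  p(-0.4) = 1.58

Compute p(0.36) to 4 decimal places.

13.7071

Heun: k1 = f(t_n, p_n); k2 = f(t_n + h, p_n + h·k1); p_{n+1} = p_n + (h/2)·(k1 + k2).
t=-0.400000, p=1.580000:
  k1 = f(-0.400000, 1.580000) = 6.495200
  k2 = f(-0.020000, 4.048176) = 12.517549
  p ← 1.580000 + (0.38/2)·(6.495200 + 12.517549) = 5.192422
t=-0.020000, p=5.192422:
  k1 = f(-0.020000, 5.192422) = 15.309511
  k2 = f(0.360000, 11.010036) = 29.504489
  p ← 5.192422 + (0.38/2)·(15.309511 + 29.504489) = 13.707082
p(0.36) ≈ 13.7071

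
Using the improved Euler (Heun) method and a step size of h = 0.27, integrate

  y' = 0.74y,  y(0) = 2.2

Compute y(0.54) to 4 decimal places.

3.2732

Heun: k1 = f(t_n, y_n); k2 = f(t_n + h, y_n + h·k1); y_{n+1} = y_n + (h/2)·(k1 + k2).
t=0.000000, y=2.200000:
  k1 = f(0.000000, 2.200000) = 1.628000
  k2 = f(0.270000, 2.639560) = 1.953274
  y ← 2.200000 + (0.27/2)·(1.628000 + 1.953274) = 2.683472
t=0.270000, y=2.683472:
  k1 = f(0.270000, 2.683472) = 1.985769
  k2 = f(0.540000, 3.219630) = 2.382526
  y ← 2.683472 + (0.27/2)·(1.985769 + 2.382526) = 3.273192
y(0.54) ≈ 3.2732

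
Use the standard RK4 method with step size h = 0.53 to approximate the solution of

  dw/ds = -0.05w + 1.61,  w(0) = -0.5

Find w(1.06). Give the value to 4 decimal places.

RK4: k1 = f(s_n, w_n); k2 = f(s_n + h/2, w_n + (h/2)·k1); k3 = f(s_n + h/2, w_n + (h/2)·k2); k4 = f(s_n + h, w_n + h·k3); w_{n+1} = w_n + (h/6)·(k1 + 2k2 + 2k3 + k4).
s=0.000000, w=-0.500000:
  k1 = f(0.000000, -0.500000) = 1.635000
  k2 = f(0.265000, -0.066725) = 1.613336
  k3 = f(0.265000, -0.072466) = 1.613623
  k4 = f(0.530000, 0.355220) = 1.592239
  w ← -0.500000 + (0.53/6)·(k1 + 2k2 + 2k3 + k4) = 0.355169
s=0.530000, w=0.355169:
  k1 = f(0.530000, 0.355169) = 1.592242
  k2 = f(0.795000, 0.777113) = 1.571144
  k3 = f(0.795000, 0.771522) = 1.571424
  k4 = f(1.060000, 1.188024) = 1.550599
  w ← 0.355169 + (0.53/6)·(k1 + 2k2 + 2k3 + k4) = 1.187974
w(1.06) ≈ 1.1880

1.1880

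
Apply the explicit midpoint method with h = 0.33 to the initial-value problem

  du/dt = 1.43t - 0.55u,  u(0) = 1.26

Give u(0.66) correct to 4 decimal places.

1.1629

Midpoint: k1 = f(t_n, u_n); k2 = f(t_n + h/2, u_n + (h/2)·k1); u_{n+1} = u_n + h·k2.
t=0.000000, u=1.260000:
  k1 = f(0.000000, 1.260000) = -0.693000
  k2 = f(0.165000, 1.145655) = -0.394160
  u ← 1.260000 + 0.33·(-0.394160) = 1.129927
t=0.330000, u=1.129927:
  k1 = f(0.330000, 1.129927) = -0.149560
  k2 = f(0.495000, 1.105250) = 0.099963
  u ← 1.129927 + 0.33·0.099963 = 1.162915
u(0.66) ≈ 1.1629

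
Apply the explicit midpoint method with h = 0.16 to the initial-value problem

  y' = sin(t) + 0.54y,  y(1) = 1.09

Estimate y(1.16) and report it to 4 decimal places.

Midpoint: k1 = f(t_n, y_n); k2 = f(t_n + h/2, y_n + (h/2)·k1); y_{n+1} = y_n + h·k2.
t=1.000000, y=1.090000:
  k1 = f(1.000000, 1.090000) = 1.430071
  k2 = f(1.080000, 1.204406) = 1.532337
  y ← 1.090000 + 0.16·1.532337 = 1.335174
y(1.16) ≈ 1.3352

1.3352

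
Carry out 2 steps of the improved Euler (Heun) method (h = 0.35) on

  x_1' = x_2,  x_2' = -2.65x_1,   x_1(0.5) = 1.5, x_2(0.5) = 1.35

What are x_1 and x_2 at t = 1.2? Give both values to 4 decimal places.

Heun on (x_1,x_2): k1 = f(t_n, state_n); k2 = f(t_n + h, state_n + h·k1); state_{n+1} = state_n + (h/2)·(k1 + k2).
0.500000: (1.500000, 1.350000)
  k1 = (1.350000, -3.975000)
  predictor → (1.972500, -0.041250)
  k2 = (-0.041250, -5.227125)
  → (1.729031, -0.260372)
0.850000: (1.729031, -0.260372)
  k1 = (-0.260372, -4.581933)
  predictor → (1.637901, -1.864048)
  k2 = (-1.864048, -4.340438)
  → (1.357258, -1.821787)
(x_1(1.2), x_2(1.2)) ≈ (1.3573, -1.8218)

1.3573, -1.8218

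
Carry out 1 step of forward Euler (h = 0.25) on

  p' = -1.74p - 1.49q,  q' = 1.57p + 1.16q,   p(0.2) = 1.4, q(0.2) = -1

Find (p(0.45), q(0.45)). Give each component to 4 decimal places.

Euler on (p,q): p_{n+1} = p_n + h·p', q_{n+1} = q_n + h·q'.
0.200000: (1.400000, -1.000000); f=(-0.946000, 1.038000) → (1.163500, -0.740500)
(p(0.45), q(0.45)) ≈ (1.1635, -0.7405)

1.1635, -0.7405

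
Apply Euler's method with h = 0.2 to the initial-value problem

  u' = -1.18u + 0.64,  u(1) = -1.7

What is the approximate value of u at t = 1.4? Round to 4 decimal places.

-0.7665

Euler: u_{n+1} = u_n + h·f(t_n, u_n).
t=1.000000, u=-1.700000: f=2.646000 → u ← -1.700000 + 0.2·2.646000 = -1.170800
t=1.200000, u=-1.170800: f=2.021544 → u ← -1.170800 + 0.2·2.021544 = -0.766491
u(1.4) ≈ -0.7665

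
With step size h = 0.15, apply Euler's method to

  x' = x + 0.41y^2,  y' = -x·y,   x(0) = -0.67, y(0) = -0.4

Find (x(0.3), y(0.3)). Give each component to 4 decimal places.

Euler on (x,y): x_{n+1} = x_n + h·x', y_{n+1} = y_n + h·y'.
0.000000: (-0.670000, -0.400000); f=(-0.604400, -0.268000) → (-0.760660, -0.440200)
0.150000: (-0.760660, -0.440200); f=(-0.681212, -0.334843) → (-0.862842, -0.490426)
(x(0.3), y(0.3)) ≈ (-0.8628, -0.4904)

-0.8628, -0.4904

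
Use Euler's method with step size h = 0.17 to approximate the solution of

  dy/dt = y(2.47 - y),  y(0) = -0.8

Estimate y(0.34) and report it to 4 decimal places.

-2.0308

Euler: y_{n+1} = y_n + h·f(t_n, y_n).
t=0.000000, y=-0.800000: f=-2.616000 → y ← -0.800000 + 0.17·(-2.616000) = -1.244720
t=0.170000, y=-1.244720: f=-4.623786 → y ← -1.244720 + 0.17·(-4.623786) = -2.030764
y(0.34) ≈ -2.0308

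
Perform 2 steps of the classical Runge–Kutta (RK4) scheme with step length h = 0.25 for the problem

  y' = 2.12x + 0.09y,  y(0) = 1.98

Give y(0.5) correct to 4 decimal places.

RK4: k1 = f(x_n, y_n); k2 = f(x_n + h/2, y_n + (h/2)·k1); k3 = f(x_n + h/2, y_n + (h/2)·k2); k4 = f(x_n + h, y_n + h·k3); y_{n+1} = y_n + (h/6)·(k1 + 2k2 + 2k3 + k4).
x=0.000000, y=1.980000:
  k1 = f(0.000000, 1.980000) = 0.178200
  k2 = f(0.125000, 2.002275) = 0.445205
  k3 = f(0.125000, 2.035651) = 0.448209
  k4 = f(0.250000, 2.092052) = 0.718285
  y ← 1.980000 + (0.25/6)·(k1 + 2k2 + 2k3 + k4) = 2.091805
x=0.250000, y=2.091805:
  k1 = f(0.250000, 2.091805) = 0.718262
  k2 = f(0.375000, 2.181587) = 0.991343
  k3 = f(0.375000, 2.215722) = 0.994415
  k4 = f(0.500000, 2.340408) = 1.270637
  y ← 2.091805 + (0.25/6)·(k1 + 2k2 + 2k3 + k4) = 2.340155
y(0.5) ≈ 2.3402

2.3402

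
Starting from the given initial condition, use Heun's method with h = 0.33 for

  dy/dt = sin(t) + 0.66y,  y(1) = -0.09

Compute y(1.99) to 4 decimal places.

Heun: k1 = f(t_n, y_n); k2 = f(t_n + h, y_n + h·k1); y_{n+1} = y_n + (h/2)·(k1 + k2).
t=1.000000, y=-0.090000:
  k1 = f(1.000000, -0.090000) = 0.782071
  k2 = f(1.330000, 0.168083) = 1.082083
  y ← -0.090000 + (0.33/2)·(0.782071 + 1.082083) = 0.217585
t=1.330000, y=0.217585:
  k1 = f(1.330000, 0.217585) = 1.114755
  k2 = f(1.660000, 0.585455) = 1.382424
  y ← 0.217585 + (0.33/2)·(1.114755 + 1.382424) = 0.629620
t=1.660000, y=0.629620:
  k1 = f(1.660000, 0.629620) = 1.411573
  k2 = f(1.990000, 1.095439) = 1.636403
  y ← 0.629620 + (0.33/2)·(1.411573 + 1.636403) = 1.132536
y(1.99) ≈ 1.1325

1.1325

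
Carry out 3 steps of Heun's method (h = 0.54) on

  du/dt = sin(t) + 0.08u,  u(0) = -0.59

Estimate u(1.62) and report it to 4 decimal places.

0.3977

Heun: k1 = f(t_n, u_n); k2 = f(t_n + h, u_n + h·k1); u_{n+1} = u_n + (h/2)·(k1 + k2).
t=0.000000, u=-0.590000:
  k1 = f(0.000000, -0.590000) = -0.047200
  k2 = f(0.540000, -0.615488) = 0.464897
  u ← -0.590000 + (0.54/2)·(-0.047200 + 0.464897) = -0.477222
t=0.540000, u=-0.477222:
  k1 = f(0.540000, -0.477222) = 0.475958
  k2 = f(1.080000, -0.220204) = 0.864341
  u ← -0.477222 + (0.54/2)·(0.475958 + 0.864341) = -0.115341
t=1.080000, u=-0.115341:
  k1 = f(1.080000, -0.115341) = 0.872731
  k2 = f(1.620000, 0.355934) = 1.027264
  u ← -0.115341 + (0.54/2)·(0.872731 + 1.027264) = 0.397658
u(1.62) ≈ 0.3977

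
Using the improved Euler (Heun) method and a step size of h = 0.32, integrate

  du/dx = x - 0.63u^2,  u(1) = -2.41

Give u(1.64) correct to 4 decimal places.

-8.2621

Heun: k1 = f(x_n, u_n); k2 = f(x_n + h, u_n + h·k1); u_{n+1} = u_n + (h/2)·(k1 + k2).
x=1.000000, u=-2.410000:
  k1 = f(1.000000, -2.410000) = -2.659103
  k2 = f(1.320000, -3.260913) = -5.379139
  u ← -2.410000 + (0.32/2)·(-2.659103 + (-5.379139)) = -3.696119
x=1.320000, u=-3.696119:
  k1 = f(1.320000, -3.696119) = -7.286615
  k2 = f(1.640000, -6.027835) = -21.250923
  u ← -3.696119 + (0.32/2)·(-7.286615 + (-21.250923)) = -8.262125
u(1.64) ≈ -8.2621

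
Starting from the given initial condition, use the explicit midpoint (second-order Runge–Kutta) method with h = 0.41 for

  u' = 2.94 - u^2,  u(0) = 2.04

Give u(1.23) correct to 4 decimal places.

Midpoint: k1 = f(t_n, u_n); k2 = f(t_n + h/2, u_n + (h/2)·k1); u_{n+1} = u_n + h·k2.
t=0.000000, u=2.040000:
  k1 = f(0.000000, 2.040000) = -1.221600
  k2 = f(0.205000, 1.789572) = -0.262568
  u ← 2.040000 + 0.41·(-0.262568) = 1.932347
t=0.410000, u=1.932347:
  k1 = f(0.410000, 1.932347) = -0.793965
  k2 = f(0.615000, 1.769584) = -0.191428
  u ← 1.932347 + 0.41·(-0.191428) = 1.853862
t=0.820000, u=1.853862:
  k1 = f(0.820000, 1.853862) = -0.496803
  k2 = f(1.025000, 1.752017) = -0.129564
  u ← 1.853862 + 0.41·(-0.129564) = 1.800740
u(1.23) ≈ 1.8007

1.8007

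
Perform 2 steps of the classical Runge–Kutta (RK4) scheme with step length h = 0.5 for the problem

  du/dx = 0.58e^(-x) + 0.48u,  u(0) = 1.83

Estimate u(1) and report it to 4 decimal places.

RK4: k1 = f(x_n, u_n); k2 = f(x_n + h/2, u_n + (h/2)·k1); k3 = f(x_n + h/2, u_n + (h/2)·k2); k4 = f(x_n + h, u_n + h·k3); u_{n+1} = u_n + (h/6)·(k1 + 2k2 + 2k3 + k4).
x=0.000000, u=1.830000:
  k1 = f(0.000000, 1.830000) = 1.458400
  k2 = f(0.250000, 2.194600) = 1.505112
  k3 = f(0.250000, 2.206278) = 1.510718
  k4 = f(0.500000, 2.585359) = 1.592760
  u ← 1.830000 + (0.5/6)·(k1 + 2k2 + 2k3 + k4) = 2.586902
x=0.500000, u=2.586902:
  k1 = f(0.500000, 2.586902) = 1.593501
  k2 = f(0.750000, 2.985277) = 1.706906
  k3 = f(0.750000, 3.013628) = 1.720514
  k4 = f(1.000000, 3.447159) = 1.868006
  u ← 2.586902 + (0.5/6)·(k1 + 2k2 + 2k3 + k4) = 3.446597
u(1) ≈ 3.4466

3.4466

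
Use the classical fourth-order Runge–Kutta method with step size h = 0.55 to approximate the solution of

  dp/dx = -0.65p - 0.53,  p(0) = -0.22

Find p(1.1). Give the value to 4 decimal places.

RK4: k1 = f(x_n, p_n); k2 = f(x_n + h/2, p_n + (h/2)·k1); k3 = f(x_n + h/2, p_n + (h/2)·k2); k4 = f(x_n + h, p_n + h·k3); p_{n+1} = p_n + (h/6)·(k1 + 2k2 + 2k3 + k4).
x=0.000000, p=-0.220000:
  k1 = f(0.000000, -0.220000) = -0.387000
  k2 = f(0.275000, -0.326425) = -0.317824
  k3 = f(0.275000, -0.307402) = -0.330189
  k4 = f(0.550000, -0.401604) = -0.268957
  p ← -0.220000 + (0.55/6)·(k1 + 2k2 + 2k3 + k4) = -0.398932
x=0.550000, p=-0.398932:
  k1 = f(0.550000, -0.398932) = -0.270694
  k2 = f(0.825000, -0.473373) = -0.222308
  k3 = f(0.825000, -0.460066) = -0.230957
  k4 = f(1.100000, -0.525958) = -0.188127
  p ← -0.398932 + (0.55/6)·(k1 + 2k2 + 2k3 + k4) = -0.524089
p(1.1) ≈ -0.5241

-0.5241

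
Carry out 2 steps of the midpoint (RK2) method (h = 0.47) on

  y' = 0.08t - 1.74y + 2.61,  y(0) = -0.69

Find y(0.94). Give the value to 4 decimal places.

0.9394

Midpoint: k1 = f(t_n, y_n); k2 = f(t_n + h/2, y_n + (h/2)·k1); y_{n+1} = y_n + h·k2.
t=0.000000, y=-0.690000:
  k1 = f(0.000000, -0.690000) = 3.810600
  k2 = f(0.235000, 0.205491) = 2.271246
  y ← -0.690000 + 0.47·2.271246 = 0.377485
t=0.470000, y=0.377485:
  k1 = f(0.470000, 0.377485) = 1.990775
  k2 = f(0.705000, 0.845318) = 1.195547
  y ← 0.377485 + 0.47·1.195547 = 0.939393
y(0.94) ≈ 0.9394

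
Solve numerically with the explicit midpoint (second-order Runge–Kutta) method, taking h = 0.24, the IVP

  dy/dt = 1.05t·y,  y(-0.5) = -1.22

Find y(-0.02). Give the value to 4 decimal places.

Midpoint: k1 = f(t_n, y_n); k2 = f(t_n + h/2, y_n + (h/2)·k1); y_{n+1} = y_n + h·k2.
t=-0.500000, y=-1.220000:
  k1 = f(-0.500000, -1.220000) = 0.640500
  k2 = f(-0.380000, -1.143140) = 0.456113
  y ← -1.220000 + 0.24·0.456113 = -1.110533
t=-0.260000, y=-1.110533:
  k1 = f(-0.260000, -1.110533) = 0.303175
  k2 = f(-0.140000, -1.074152) = 0.157900
  y ← -1.110533 + 0.24·0.157900 = -1.072637
y(-0.02) ≈ -1.0726

-1.0726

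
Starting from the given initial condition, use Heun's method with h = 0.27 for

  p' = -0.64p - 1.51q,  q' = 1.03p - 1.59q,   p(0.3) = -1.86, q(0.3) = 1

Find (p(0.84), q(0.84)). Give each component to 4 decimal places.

-1.4410, -0.1911

Heun on (p,q): k1 = f(x_n, state_n); k2 = f(x_n + h, state_n + h·k1); state_{n+1} = state_n + (h/2)·(k1 + k2).
0.300000: (-1.860000, 1.000000)
  k1 = (-0.319600, -3.505800)
  predictor → (-1.946292, 0.053434)
  k2 = (1.164942, -2.089641)
  → (-1.745879, 0.244615)
0.570000: (-1.745879, 0.244615)
  k1 = (0.747993, -2.187194)
  predictor → (-1.543921, -0.345927)
  k2 = (1.510459, -1.040215)
  → (-1.440988, -0.191085)
(p(0.84), q(0.84)) ≈ (-1.4410, -0.1911)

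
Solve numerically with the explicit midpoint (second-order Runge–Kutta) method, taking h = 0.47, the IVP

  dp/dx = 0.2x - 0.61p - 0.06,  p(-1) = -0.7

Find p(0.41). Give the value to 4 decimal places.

Midpoint: k1 = f(x_n, p_n); k2 = f(x_n + h/2, p_n + (h/2)·k1); p_{n+1} = p_n + h·k2.
x=-1.000000, p=-0.700000:
  k1 = f(-1.000000, -0.700000) = 0.167000
  k2 = f(-0.765000, -0.660755) = 0.190061
  p ← -0.700000 + 0.47·0.190061 = -0.610672
x=-0.530000, p=-0.610672:
  k1 = f(-0.530000, -0.610672) = 0.206510
  k2 = f(-0.295000, -0.562142) = 0.223906
  p ← -0.610672 + 0.47·0.223906 = -0.505435
x=-0.060000, p=-0.505435:
  k1 = f(-0.060000, -0.505435) = 0.236316
  k2 = f(0.175000, -0.449901) = 0.249440
  p ← -0.505435 + 0.47·0.249440 = -0.388199
p(0.41) ≈ -0.3882

-0.3882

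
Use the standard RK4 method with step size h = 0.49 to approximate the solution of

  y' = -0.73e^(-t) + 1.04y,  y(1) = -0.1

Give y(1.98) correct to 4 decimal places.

-0.5924

RK4: k1 = f(t_n, y_n); k2 = f(t_n + h/2, y_n + (h/2)·k1); k3 = f(t_n + h/2, y_n + (h/2)·k2); k4 = f(t_n + h, y_n + h·k3); y_{n+1} = y_n + (h/6)·(k1 + 2k2 + 2k3 + k4).
t=1.000000, y=-0.100000:
  k1 = f(1.000000, -0.100000) = -0.372552
  k2 = f(1.245000, -0.191275) = -0.409123
  k3 = f(1.245000, -0.200235) = -0.418441
  k4 = f(1.490000, -0.305036) = -0.481760
  y ← -0.100000 + (0.49/6)·(k1 + 2k2 + 2k3 + k4) = -0.304938
t=1.490000, y=-0.304938:
  k1 = f(1.490000, -0.304938) = -0.481657
  k2 = f(1.735000, -0.422944) = -0.568634
  k3 = f(1.735000, -0.444253) = -0.590795
  k4 = f(1.980000, -0.594427) = -0.718995
  y ← -0.304938 + (0.49/6)·(k1 + 2k2 + 2k3 + k4) = -0.592364
y(1.98) ≈ -0.5924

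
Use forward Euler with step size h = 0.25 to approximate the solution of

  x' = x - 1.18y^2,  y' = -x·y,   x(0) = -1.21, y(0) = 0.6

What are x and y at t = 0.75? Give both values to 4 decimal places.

Euler on (x,y): x_{n+1} = x_n + h·x', y_{n+1} = y_n + h·y'.
0.000000: (-1.210000, 0.600000); f=(-1.634800, 0.726000) → (-1.618700, 0.781500)
0.250000: (-1.618700, 0.781500); f=(-2.339376, 1.265014) → (-2.203544, 1.097754)
0.500000: (-2.203544, 1.097754); f=(-3.625518, 2.418948) → (-3.109923, 1.702491)
(x(0.75), y(0.75)) ≈ (-3.1099, 1.7025)

-3.1099, 1.7025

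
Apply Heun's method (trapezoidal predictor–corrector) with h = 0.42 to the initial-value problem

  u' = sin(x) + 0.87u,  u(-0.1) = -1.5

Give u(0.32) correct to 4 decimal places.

Heun: k1 = f(x_n, u_n); k2 = f(x_n + h, u_n + h·k1); u_{n+1} = u_n + (h/2)·(k1 + k2).
x=-0.100000, u=-1.500000:
  k1 = f(-0.100000, -1.500000) = -1.404833
  k2 = f(0.320000, -2.090030) = -1.503760
  u ← -1.500000 + (0.42/2)·(-1.404833 + (-1.503760)) = -2.110805
u(0.32) ≈ -2.1108

-2.1108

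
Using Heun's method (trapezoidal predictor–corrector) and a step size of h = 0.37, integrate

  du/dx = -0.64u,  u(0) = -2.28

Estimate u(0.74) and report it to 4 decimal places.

Heun: k1 = f(x_n, u_n); k2 = f(x_n + h, u_n + h·k1); u_{n+1} = u_n + (h/2)·(k1 + k2).
x=0.000000, u=-2.280000:
  k1 = f(0.000000, -2.280000) = 1.459200
  k2 = f(0.370000, -1.740096) = 1.113661
  u ← -2.280000 + (0.37/2)·(1.459200 + 1.113661) = -1.804021
x=0.370000, u=-1.804021:
  k1 = f(0.370000, -1.804021) = 1.154573
  k2 = f(0.740000, -1.376829) = 0.881170
  u ← -1.804021 + (0.37/2)·(1.154573 + 0.881170) = -1.427408
u(0.74) ≈ -1.4274

-1.4274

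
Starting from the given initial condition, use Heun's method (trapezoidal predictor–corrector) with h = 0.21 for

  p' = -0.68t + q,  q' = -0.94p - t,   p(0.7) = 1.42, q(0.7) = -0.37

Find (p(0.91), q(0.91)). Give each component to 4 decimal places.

1.1825, -0.8018

Heun on (p,q): k1 = f(t_n, state_n); k2 = f(t_n + h, state_n + h·k1); state_{n+1} = state_n + (h/2)·(k1 + k2).
0.700000: (1.420000, -0.370000)
  k1 = (-0.846000, -2.034800)
  predictor → (1.242340, -0.797308)
  k2 = (-1.416108, -2.077800)
  → (1.182479, -0.801823)
(p(0.91), q(0.91)) ≈ (1.1825, -0.8018)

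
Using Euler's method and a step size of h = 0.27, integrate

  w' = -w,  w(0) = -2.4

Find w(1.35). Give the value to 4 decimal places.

-0.4975

Euler: w_{n+1} = w_n + h·f(s_n, w_n).
s=0.000000, w=-2.400000: f=2.400000 → w ← -2.400000 + 0.27·2.400000 = -1.752000
s=0.270000, w=-1.752000: f=1.752000 → w ← -1.752000 + 0.27·1.752000 = -1.278960
s=0.540000, w=-1.278960: f=1.278960 → w ← -1.278960 + 0.27·1.278960 = -0.933641
s=0.810000, w=-0.933641: f=0.933641 → w ← -0.933641 + 0.27·0.933641 = -0.681558
s=1.080000, w=-0.681558: f=0.681558 → w ← -0.681558 + 0.27·0.681558 = -0.497537
w(1.35) ≈ -0.4975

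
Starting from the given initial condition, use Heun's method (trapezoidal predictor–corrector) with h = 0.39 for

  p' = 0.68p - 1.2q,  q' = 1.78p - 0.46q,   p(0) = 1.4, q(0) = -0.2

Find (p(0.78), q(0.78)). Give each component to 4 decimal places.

1.4950, 1.8165

Heun on (p,q): k1 = f(s_n, state_n); k2 = f(s_n + h, state_n + h·k1); state_{n+1} = state_n + (h/2)·(k1 + k2).
0.000000: (1.400000, -0.200000)
  k1 = (1.192000, 2.584000)
  predictor → (1.864880, 0.807760)
  k2 = (0.298806, 2.947917)
  → (1.690707, 0.878724)
0.390000: (1.690707, 0.878724)
  k1 = (0.095212, 2.605246)
  predictor → (1.727840, 1.894770)
  k2 = (-1.098792, 2.203961)
  → (1.495009, 1.816519)
(p(0.78), q(0.78)) ≈ (1.4950, 1.8165)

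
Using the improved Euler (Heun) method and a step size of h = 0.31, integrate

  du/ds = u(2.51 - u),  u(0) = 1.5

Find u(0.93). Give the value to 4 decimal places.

2.3242

Heun: k1 = f(s_n, u_n); k2 = f(s_n + h, u_n + h·k1); u_{n+1} = u_n + (h/2)·(k1 + k2).
s=0.000000, u=1.500000:
  k1 = f(0.000000, 1.500000) = 1.515000
  k2 = f(0.310000, 1.969650) = 1.064300
  u ← 1.500000 + (0.31/2)·(1.515000 + 1.064300) = 1.899792
s=0.310000, u=1.899792:
  k1 = f(0.310000, 1.899792) = 1.159269
  k2 = f(0.620000, 2.259165) = 0.566678
  u ← 1.899792 + (0.31/2)·(1.159269 + 0.566678) = 2.167313
s=0.620000, u=2.167313:
  k1 = f(0.620000, 2.167313) = 0.742709
  k2 = f(0.930000, 2.397553) = 0.269597
  u ← 2.167313 + (0.31/2)·(0.742709 + 0.269597) = 2.324221
u(0.93) ≈ 2.3242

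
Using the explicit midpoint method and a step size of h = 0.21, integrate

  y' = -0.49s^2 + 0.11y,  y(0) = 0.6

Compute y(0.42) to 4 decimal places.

0.6169

Midpoint: k1 = f(s_n, y_n); k2 = f(s_n + h/2, y_n + (h/2)·k1); y_{n+1} = y_n + h·k2.
s=0.000000, y=0.600000:
  k1 = f(0.000000, 0.600000) = 0.066000
  k2 = f(0.105000, 0.606930) = 0.061360
  y ← 0.600000 + 0.21·0.061360 = 0.612886
s=0.210000, y=0.612886:
  k1 = f(0.210000, 0.612886) = 0.045808
  k2 = f(0.315000, 0.617695) = 0.019326
  y ← 0.612886 + 0.21·0.019326 = 0.616944
y(0.42) ≈ 0.6169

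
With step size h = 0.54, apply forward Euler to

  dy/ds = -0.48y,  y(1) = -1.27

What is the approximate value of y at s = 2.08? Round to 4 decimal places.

-0.6970

Euler: y_{n+1} = y_n + h·f(s_n, y_n).
s=1.000000, y=-1.270000: f=0.609600 → y ← -1.270000 + 0.54·0.609600 = -0.940816
s=1.540000, y=-0.940816: f=0.451592 → y ← -0.940816 + 0.54·0.451592 = -0.696956
y(2.08) ≈ -0.6970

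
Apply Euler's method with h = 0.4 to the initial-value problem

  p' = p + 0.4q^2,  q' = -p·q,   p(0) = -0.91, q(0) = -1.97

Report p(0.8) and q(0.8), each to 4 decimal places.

0.2410, -3.3890

Euler on (p,q): p_{n+1} = p_n + h·p', q_{n+1} = q_n + h·q'.
0.000000: (-0.910000, -1.970000); f=(0.642360, -1.792700) → (-0.653056, -2.687080)
0.400000: (-0.653056, -2.687080); f=(2.235104, -1.754814) → (0.240985, -3.389005)
(p(0.8), q(0.8)) ≈ (0.2410, -3.3890)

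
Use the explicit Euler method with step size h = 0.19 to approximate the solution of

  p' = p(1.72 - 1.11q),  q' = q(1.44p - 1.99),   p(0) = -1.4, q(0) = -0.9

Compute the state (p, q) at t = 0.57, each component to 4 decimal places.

Euler on (p,q): p_{n+1} = p_n + h·p', q_{n+1} = q_n + h·q'.
0.000000: (-1.400000, -0.900000); f=(-3.806600, 3.605400) → (-2.123254, -0.214974)
0.190000: (-2.123254, -0.214974); f=(-4.158650, 1.085078) → (-2.913398, -0.008809)
0.380000: (-2.913398, -0.008809); f=(-5.039531, 0.054487) → (-3.870908, 0.001543)
(p(0.57), q(0.57)) ≈ (-3.8709, 0.0015)

-3.8709, 0.0015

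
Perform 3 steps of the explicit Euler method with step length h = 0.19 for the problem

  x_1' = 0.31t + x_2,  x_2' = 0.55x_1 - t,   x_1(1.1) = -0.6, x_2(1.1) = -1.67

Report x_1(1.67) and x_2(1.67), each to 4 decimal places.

Euler on (x_1,x_2): x_1_{n+1} = x_1_n + h·x_1', x_2_{n+1} = x_2_n + h·x_2'.
1.100000: (-0.600000, -1.670000); f=(-1.329000, -1.430000) → (-0.852510, -1.941700)
1.290000: (-0.852510, -1.941700); f=(-1.541800, -1.758881) → (-1.145452, -2.275887)
1.480000: (-1.145452, -2.275887); f=(-1.817087, -2.109999) → (-1.490699, -2.676787)
(x_1(1.67), x_2(1.67)) ≈ (-1.4907, -2.6768)

-1.4907, -2.6768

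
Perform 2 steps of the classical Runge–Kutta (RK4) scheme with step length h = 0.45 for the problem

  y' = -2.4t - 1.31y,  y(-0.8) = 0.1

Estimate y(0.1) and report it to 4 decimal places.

0.3634

RK4: k1 = f(t_n, y_n); k2 = f(t_n + h/2, y_n + (h/2)·k1); k3 = f(t_n + h/2, y_n + (h/2)·k2); k4 = f(t_n + h, y_n + h·k3); y_{n+1} = y_n + (h/6)·(k1 + 2k2 + 2k3 + k4).
t=-0.800000, y=0.100000:
  k1 = f(-0.800000, 0.100000) = 1.789000
  k2 = f(-0.575000, 0.502525) = 0.721692
  k3 = f(-0.575000, 0.262381) = 1.036281
  k4 = f(-0.350000, 0.566327) = 0.098112
  y ← 0.100000 + (0.45/6)·(k1 + 2k2 + 2k3 + k4) = 0.505229
t=-0.350000, y=0.505229:
  k1 = f(-0.350000, 0.505229) = 0.178149
  k2 = f(-0.125000, 0.545313) = -0.414360
  k3 = f(-0.125000, 0.411998) = -0.239718
  k4 = f(0.100000, 0.397356) = -0.760537
  y ← 0.505229 + (0.45/6)·(k1 + 2k2 + 2k3 + k4) = 0.363439
y(0.1) ≈ 0.3634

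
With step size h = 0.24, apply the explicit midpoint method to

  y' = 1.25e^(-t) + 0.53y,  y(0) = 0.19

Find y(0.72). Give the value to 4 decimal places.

Midpoint: k1 = f(t_n, y_n); k2 = f(t_n + h/2, y_n + (h/2)·k1); y_{n+1} = y_n + h·k2.
t=0.000000, y=0.190000:
  k1 = f(0.000000, 0.190000) = 1.350700
  k2 = f(0.120000, 0.352084) = 1.295255
  y ← 0.190000 + 0.24·1.295255 = 0.500861
t=0.240000, y=0.500861:
  k1 = f(0.240000, 0.500861) = 1.248741
  k2 = f(0.360000, 0.650710) = 1.216972
  y ← 0.500861 + 0.24·1.216972 = 0.792934
t=0.480000, y=0.792934:
  k1 = f(0.480000, 0.792934) = 1.193734
  k2 = f(0.600000, 0.936183) = 1.182191
  y ← 0.792934 + 0.24·1.182191 = 1.076660
y(0.72) ≈ 1.0767

1.0767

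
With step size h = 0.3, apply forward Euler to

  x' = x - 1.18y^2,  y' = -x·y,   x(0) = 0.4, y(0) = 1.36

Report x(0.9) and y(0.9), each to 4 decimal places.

-1.4358, 1.5000

Euler on (x,y): x_{n+1} = x_n + h·x', y_{n+1} = y_n + h·y'.
0.000000: (0.400000, 1.360000); f=(-1.782528, -0.544000) → (-0.134758, 1.196800)
0.300000: (-0.134758, 1.196800); f=(-1.824908, 0.161279) → (-0.682231, 1.245184)
0.600000: (-0.682231, 1.245184); f=(-2.511800, 0.849503) → (-1.435771, 1.500034)
(x(0.9), y(0.9)) ≈ (-1.4358, 1.5000)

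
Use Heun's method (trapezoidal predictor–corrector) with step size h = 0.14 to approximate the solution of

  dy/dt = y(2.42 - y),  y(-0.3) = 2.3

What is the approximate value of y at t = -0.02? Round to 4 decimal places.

Heun: k1 = f(t_n, y_n); k2 = f(t_n + h, y_n + h·k1); y_{n+1} = y_n + (h/2)·(k1 + k2).
t=-0.300000, y=2.300000:
  k1 = f(-0.300000, 2.300000) = 0.276000
  k2 = f(-0.160000, 2.338640) = 0.190272
  y ← 2.300000 + (0.14/2)·(0.276000 + 0.190272) = 2.332639
t=-0.160000, y=2.332639:
  k1 = f(-0.160000, 2.332639) = 0.203782
  k2 = f(-0.020000, 2.361168) = 0.138911
  y ← 2.332639 + (0.14/2)·(0.203782 + 0.138911) = 2.356628
y(-0.02) ≈ 2.3566

2.3566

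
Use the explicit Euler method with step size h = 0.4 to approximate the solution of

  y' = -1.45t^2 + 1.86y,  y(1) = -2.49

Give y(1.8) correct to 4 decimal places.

-9.7217

Euler: y_{n+1} = y_n + h·f(t_n, y_n).
t=1.000000, y=-2.490000: f=-6.081400 → y ← -2.490000 + 0.4·(-6.081400) = -4.922560
t=1.400000, y=-4.922560: f=-11.997962 → y ← -4.922560 + 0.4·(-11.997962) = -9.721745
y(1.8) ≈ -9.7217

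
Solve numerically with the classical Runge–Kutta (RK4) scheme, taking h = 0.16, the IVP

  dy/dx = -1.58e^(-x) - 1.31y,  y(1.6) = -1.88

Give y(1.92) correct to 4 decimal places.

RK4: k1 = f(x_n, y_n); k2 = f(x_n + h/2, y_n + (h/2)·k1); k3 = f(x_n + h/2, y_n + (h/2)·k2); k4 = f(x_n + h, y_n + h·k3); y_{n+1} = y_n + (h/6)·(k1 + 2k2 + 2k3 + k4).
x=1.600000, y=-1.880000:
  k1 = f(1.600000, -1.880000) = 2.143804
  k2 = f(1.680000, -1.708496) = 1.943659
  k3 = f(1.680000, -1.724507) = 1.964634
  k4 = f(1.760000, -1.565659) = 1.779182
  y ← -1.880000 + (0.16/6)·(k1 + 2k2 + 2k3 + k4) = -1.566945
x=1.760000, y=-1.566945:
  k1 = f(1.760000, -1.566945) = 1.780867
  k2 = f(1.840000, -1.424475) = 1.615131
  k3 = f(1.840000, -1.437734) = 1.632500
  k4 = f(1.920000, -1.305745) = 1.478887
  y ← -1.566945 + (0.16/6)·(k1 + 2k2 + 2k3 + k4) = -1.306811
y(1.92) ≈ -1.3068

-1.3068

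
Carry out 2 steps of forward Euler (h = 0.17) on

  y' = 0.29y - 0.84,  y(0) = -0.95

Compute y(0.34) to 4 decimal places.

-1.3386

Euler: y_{n+1} = y_n + h·f(t_n, y_n).
t=0.000000, y=-0.950000: f=-1.115500 → y ← -0.950000 + 0.17·(-1.115500) = -1.139635
t=0.170000, y=-1.139635: f=-1.170494 → y ← -1.139635 + 0.17·(-1.170494) = -1.338619
y(0.34) ≈ -1.3386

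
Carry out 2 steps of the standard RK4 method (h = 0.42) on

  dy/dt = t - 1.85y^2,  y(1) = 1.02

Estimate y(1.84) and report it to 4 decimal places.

0.9395

RK4: k1 = f(t_n, y_n); k2 = f(t_n + h/2, y_n + (h/2)·k1); k3 = f(t_n + h/2, y_n + (h/2)·k2); k4 = f(t_n + h, y_n + h·k3); y_{n+1} = y_n + (h/6)·(k1 + 2k2 + 2k3 + k4).
t=1.000000, y=1.020000:
  k1 = f(1.000000, 1.020000) = -0.924740
  k2 = f(1.210000, 0.825805) = -0.051613
  k3 = f(1.210000, 1.009161) = -0.674052
  k4 = f(1.420000, 0.736898) = 0.415415
  y ← 1.020000 + (0.42/6)·(k1 + 2k2 + 2k3 + k4) = 0.882754
t=1.420000, y=0.882754:
  k1 = f(1.420000, 0.882754) = -0.021621
  k2 = f(1.630000, 0.878214) = 0.203171
  k3 = f(1.630000, 0.925420) = 0.045656
  k4 = f(1.840000, 0.901930) = 0.335067
  y ← 0.882754 + (0.42/6)·(k1 + 2k2 + 2k3 + k4) = 0.939531
y(1.84) ≈ 0.9395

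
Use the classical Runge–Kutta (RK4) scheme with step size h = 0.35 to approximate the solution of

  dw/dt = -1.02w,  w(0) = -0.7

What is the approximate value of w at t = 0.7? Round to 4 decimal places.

-0.3428

RK4: k1 = f(t_n, w_n); k2 = f(t_n + h/2, w_n + (h/2)·k1); k3 = f(t_n + h/2, w_n + (h/2)·k2); k4 = f(t_n + h, w_n + h·k3); w_{n+1} = w_n + (h/6)·(k1 + 2k2 + 2k3 + k4).
t=0.000000, w=-0.700000:
  k1 = f(0.000000, -0.700000) = 0.714000
  k2 = f(0.175000, -0.575050) = 0.586551
  k3 = f(0.175000, -0.597354) = 0.609301
  k4 = f(0.350000, -0.486745) = 0.496480
  w ← -0.700000 + (0.35/6)·(k1 + 2k2 + 2k3 + k4) = -0.489873
t=0.350000, w=-0.489873:
  k1 = f(0.350000, -0.489873) = 0.499670
  k2 = f(0.525000, -0.402430) = 0.410479
  k3 = f(0.525000, -0.418039) = 0.426400
  k4 = f(0.700000, -0.340633) = 0.347445
  w ← -0.489873 + (0.35/6)·(k1 + 2k2 + 2k3 + k4) = -0.342822
w(0.7) ≈ -0.3428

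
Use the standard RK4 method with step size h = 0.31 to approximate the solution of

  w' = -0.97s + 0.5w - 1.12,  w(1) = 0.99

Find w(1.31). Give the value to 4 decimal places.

RK4: k1 = f(s_n, w_n); k2 = f(s_n + h/2, w_n + (h/2)·k1); k3 = f(s_n + h/2, w_n + (h/2)·k2); k4 = f(s_n + h, w_n + h·k3); w_{n+1} = w_n + (h/6)·(k1 + 2k2 + 2k3 + k4).
s=1.000000, w=0.990000:
  k1 = f(1.000000, 0.990000) = -1.595000
  k2 = f(1.155000, 0.742775) = -1.868963
  k3 = f(1.155000, 0.700311) = -1.890195
  k4 = f(1.310000, 0.404040) = -2.188680
  w ← 0.990000 + (0.31/6)·(k1 + 2k2 + 2k3 + k4) = 0.406064
w(1.31) ≈ 0.4061

0.4061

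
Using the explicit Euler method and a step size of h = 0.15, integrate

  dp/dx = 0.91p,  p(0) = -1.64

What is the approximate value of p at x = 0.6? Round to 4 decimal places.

Euler: p_{n+1} = p_n + h·f(x_n, p_n).
x=0.000000, p=-1.640000: f=-1.492400 → p ← -1.640000 + 0.15·(-1.492400) = -1.863860
x=0.150000, p=-1.863860: f=-1.696113 → p ← -1.863860 + 0.15·(-1.696113) = -2.118277
x=0.300000, p=-2.118277: f=-1.927632 → p ← -2.118277 + 0.15·(-1.927632) = -2.407422
x=0.450000, p=-2.407422: f=-2.190754 → p ← -2.407422 + 0.15·(-2.190754) = -2.736035
p(0.6) ≈ -2.7360

-2.7360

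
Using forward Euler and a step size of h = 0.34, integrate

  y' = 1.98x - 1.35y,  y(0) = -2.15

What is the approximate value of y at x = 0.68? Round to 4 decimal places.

-0.4004

Euler: y_{n+1} = y_n + h·f(x_n, y_n).
x=0.000000, y=-2.150000: f=2.902500 → y ← -2.150000 + 0.34·2.902500 = -1.163150
x=0.340000, y=-1.163150: f=2.243453 → y ← -1.163150 + 0.34·2.243453 = -0.400376
y(0.68) ≈ -0.4004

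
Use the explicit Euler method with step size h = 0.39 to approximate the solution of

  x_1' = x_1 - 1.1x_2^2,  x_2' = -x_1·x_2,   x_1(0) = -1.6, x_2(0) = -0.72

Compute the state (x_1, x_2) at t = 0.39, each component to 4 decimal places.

Euler on (x_1,x_2): x_1_{n+1} = x_1_n + h·x_1', x_2_{n+1} = x_2_n + h·x_2'.
0.000000: (-1.600000, -0.720000); f=(-2.170240, -1.152000) → (-2.446394, -1.169280)
(x_1(0.39), x_2(0.39)) ≈ (-2.4464, -1.1693)

-2.4464, -1.1693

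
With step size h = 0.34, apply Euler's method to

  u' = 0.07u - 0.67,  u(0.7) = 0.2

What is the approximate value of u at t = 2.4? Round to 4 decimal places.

Euler: u_{n+1} = u_n + h·f(t_n, u_n).
t=0.700000, u=0.200000: f=-0.656000 → u ← 0.200000 + 0.34·(-0.656000) = -0.023040
t=1.040000, u=-0.023040: f=-0.671613 → u ← -0.023040 + 0.34·(-0.671613) = -0.251388
t=1.380000, u=-0.251388: f=-0.687597 → u ← -0.251388 + 0.34·(-0.687597) = -0.485171
t=1.720000, u=-0.485171: f=-0.703962 → u ← -0.485171 + 0.34·(-0.703962) = -0.724518
t=2.060000, u=-0.724518: f=-0.720716 → u ← -0.724518 + 0.34·(-0.720716) = -0.969562
u(2.4) ≈ -0.9696

-0.9696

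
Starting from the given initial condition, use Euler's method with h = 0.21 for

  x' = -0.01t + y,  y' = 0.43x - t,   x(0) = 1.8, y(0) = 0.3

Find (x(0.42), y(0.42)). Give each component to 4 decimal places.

1.9597, 0.5867

Euler on (x,y): x_{n+1} = x_n + h·x', y_{n+1} = y_n + h·y'.
0.000000: (1.800000, 0.300000); f=(0.300000, 0.774000) → (1.863000, 0.462540)
0.210000: (1.863000, 0.462540); f=(0.460440, 0.591090) → (1.959692, 0.586669)
(x(0.42), y(0.42)) ≈ (1.9597, 0.5867)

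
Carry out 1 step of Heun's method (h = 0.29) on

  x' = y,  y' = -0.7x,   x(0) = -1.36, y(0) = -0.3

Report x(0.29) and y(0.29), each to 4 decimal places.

-1.4070, -0.0151

Heun on (x,y): k1 = f(t_n, state_n); k2 = f(t_n + h, state_n + h·k1); state_{n+1} = state_n + (h/2)·(k1 + k2).
0.000000: (-1.360000, -0.300000)
  k1 = (-0.300000, 0.952000)
  predictor → (-1.447000, -0.023920)
  k2 = (-0.023920, 1.012900)
  → (-1.406968, -0.015090)
(x(0.29), y(0.29)) ≈ (-1.4070, -0.0151)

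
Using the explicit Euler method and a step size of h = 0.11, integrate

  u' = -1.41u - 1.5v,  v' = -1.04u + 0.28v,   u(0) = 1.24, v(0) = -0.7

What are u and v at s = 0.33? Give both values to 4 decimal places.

1.1195, -1.1833

Euler on (u,v): u_{n+1} = u_n + h·u', v_{n+1} = v_n + h·v'.
0.000000: (1.240000, -0.700000); f=(-0.698400, -1.485600) → (1.163176, -0.863416)
0.110000: (1.163176, -0.863416); f=(-0.344954, -1.451460) → (1.125231, -1.023077)
0.220000: (1.125231, -1.023077); f=(-0.051961, -1.456702) → (1.119515, -1.183314)
(u(0.33), v(0.33)) ≈ (1.1195, -1.1833)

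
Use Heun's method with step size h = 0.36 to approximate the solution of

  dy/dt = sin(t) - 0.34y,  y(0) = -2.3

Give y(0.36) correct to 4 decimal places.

-1.9723

Heun: k1 = f(t_n, y_n); k2 = f(t_n + h, y_n + h·k1); y_{n+1} = y_n + (h/2)·(k1 + k2).
t=0.000000, y=-2.300000:
  k1 = f(0.000000, -2.300000) = 0.782000
  k2 = f(0.360000, -2.018480) = 1.038557
  y ← -2.300000 + (0.36/2)·(0.782000 + 1.038557) = -1.972300
y(0.36) ≈ -1.9723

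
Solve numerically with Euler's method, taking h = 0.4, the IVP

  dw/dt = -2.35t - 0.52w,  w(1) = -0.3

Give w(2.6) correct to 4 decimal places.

-4.8186

Euler: w_{n+1} = w_n + h·f(t_n, w_n).
t=1.000000, w=-0.300000: f=-2.194000 → w ← -0.300000 + 0.4·(-2.194000) = -1.177600
t=1.400000, w=-1.177600: f=-2.677648 → w ← -1.177600 + 0.4·(-2.677648) = -2.248659
t=1.800000, w=-2.248659: f=-3.060697 → w ← -2.248659 + 0.4·(-3.060697) = -3.472938
t=2.200000, w=-3.472938: f=-3.364072 → w ← -3.472938 + 0.4·(-3.364072) = -4.818567
w(2.6) ≈ -4.8186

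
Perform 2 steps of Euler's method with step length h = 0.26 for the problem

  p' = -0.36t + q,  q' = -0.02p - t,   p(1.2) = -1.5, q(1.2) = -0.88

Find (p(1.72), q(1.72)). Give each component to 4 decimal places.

-2.2857, -1.5542

Euler on (p,q): p_{n+1} = p_n + h·p', q_{n+1} = q_n + h·q'.
1.200000: (-1.500000, -0.880000); f=(-1.312000, -1.170000) → (-1.841120, -1.184200)
1.460000: (-1.841120, -1.184200); f=(-1.709800, -1.423178) → (-2.285668, -1.554226)
(p(1.72), q(1.72)) ≈ (-2.2857, -1.5542)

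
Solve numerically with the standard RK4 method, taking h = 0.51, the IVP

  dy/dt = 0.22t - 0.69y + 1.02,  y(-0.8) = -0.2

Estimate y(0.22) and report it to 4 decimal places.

RK4: k1 = f(t_n, y_n); k2 = f(t_n + h/2, y_n + (h/2)·k1); k3 = f(t_n + h/2, y_n + (h/2)·k2); k4 = f(t_n + h, y_n + h·k3); y_{n+1} = y_n + (h/6)·(k1 + 2k2 + 2k3 + k4).
t=-0.800000, y=-0.200000:
  k1 = f(-0.800000, -0.200000) = 0.982000
  k2 = f(-0.545000, 0.050410) = 0.865317
  k3 = f(-0.545000, 0.020656) = 0.885847
  k4 = f(-0.290000, 0.251782) = 0.782470
  y ← -0.200000 + (0.51/6)·(k1 + 2k2 + 2k3 + k4) = 0.247678
t=-0.290000, y=0.247678:
  k1 = f(-0.290000, 0.247678) = 0.785302
  k2 = f(-0.035000, 0.447930) = 0.703228
  k3 = f(-0.035000, 0.427001) = 0.717669
  k4 = f(0.220000, 0.613689) = 0.644954
  y ← 0.247678 + (0.51/6)·(k1 + 2k2 + 2k3 + k4) = 0.610802
y(0.22) ≈ 0.6108

0.6108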